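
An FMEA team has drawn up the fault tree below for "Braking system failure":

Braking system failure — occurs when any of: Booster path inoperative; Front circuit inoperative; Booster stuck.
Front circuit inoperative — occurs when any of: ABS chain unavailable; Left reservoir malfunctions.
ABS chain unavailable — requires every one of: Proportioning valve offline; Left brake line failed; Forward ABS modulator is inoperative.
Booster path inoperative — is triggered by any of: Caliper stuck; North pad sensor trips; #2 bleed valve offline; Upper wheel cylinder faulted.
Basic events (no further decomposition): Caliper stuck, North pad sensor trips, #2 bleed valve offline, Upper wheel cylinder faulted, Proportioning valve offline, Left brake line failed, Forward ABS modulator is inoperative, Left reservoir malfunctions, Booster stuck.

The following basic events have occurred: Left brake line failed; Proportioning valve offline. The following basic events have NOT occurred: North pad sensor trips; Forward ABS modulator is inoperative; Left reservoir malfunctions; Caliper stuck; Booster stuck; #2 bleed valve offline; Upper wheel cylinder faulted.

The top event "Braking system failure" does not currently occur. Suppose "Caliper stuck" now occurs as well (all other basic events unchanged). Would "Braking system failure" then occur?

Counterfactual: set "Caliper stuck" to occurred.
Booster path inoperative [OR]: Caliper stuck=occurs, North pad sensor trips=not, #2 bleed valve offline=not, Upper wheel cylinder faulted=not → at least one input occurs → occurs.
ABS chain unavailable [AND]: Proportioning valve offline=occurs, Left brake line failed=occurs, Forward ABS modulator is inoperative=not → not all inputs occur → does not occur.
Front circuit inoperative [OR]: ABS chain unavailable=not, Left reservoir malfunctions=not → no input occurs → does not occur.
Braking system failure [OR]: Booster path inoperative=occurs, Front circuit inoperative=not, Booster stuck=not → at least one input occurs → occurs.

Yes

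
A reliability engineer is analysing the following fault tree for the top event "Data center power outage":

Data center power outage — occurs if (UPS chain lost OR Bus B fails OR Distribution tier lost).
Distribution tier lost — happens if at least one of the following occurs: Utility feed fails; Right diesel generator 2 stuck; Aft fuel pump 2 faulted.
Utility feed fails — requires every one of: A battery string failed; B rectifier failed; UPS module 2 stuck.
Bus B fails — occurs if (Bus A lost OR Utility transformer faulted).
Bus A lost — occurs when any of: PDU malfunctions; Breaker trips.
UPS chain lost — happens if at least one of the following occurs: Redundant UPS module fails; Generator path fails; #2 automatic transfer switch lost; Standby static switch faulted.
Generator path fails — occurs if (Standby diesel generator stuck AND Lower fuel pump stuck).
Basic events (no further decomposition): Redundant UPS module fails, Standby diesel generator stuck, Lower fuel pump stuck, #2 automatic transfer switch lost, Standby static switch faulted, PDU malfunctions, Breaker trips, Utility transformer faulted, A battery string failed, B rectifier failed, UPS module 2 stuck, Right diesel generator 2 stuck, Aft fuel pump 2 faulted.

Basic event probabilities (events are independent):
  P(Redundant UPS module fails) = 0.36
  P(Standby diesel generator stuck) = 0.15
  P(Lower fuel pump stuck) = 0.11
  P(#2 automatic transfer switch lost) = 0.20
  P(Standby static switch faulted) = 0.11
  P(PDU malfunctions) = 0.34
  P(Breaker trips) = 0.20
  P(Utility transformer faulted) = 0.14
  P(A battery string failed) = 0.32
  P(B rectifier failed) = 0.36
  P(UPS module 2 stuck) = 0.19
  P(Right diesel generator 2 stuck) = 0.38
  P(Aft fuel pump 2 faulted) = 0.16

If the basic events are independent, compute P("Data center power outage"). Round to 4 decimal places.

P(Generator path fails) [AND] = 0.15 × 0.11 = 0.016500
P(UPS chain lost) [OR] = 1 − (1−0.36) × (1−0.016500) × (1−0.20) × (1−0.11) = 0.551839
P(Bus A lost) [OR] = 1 − (1−0.34) × (1−0.20) = 0.472000
P(Bus B fails) [OR] = 1 − (1−0.472000) × (1−0.14) = 0.545920
P(Utility feed fails) [AND] = 0.32 × 0.36 × 0.19 = 0.021888
P(Distribution tier lost) [OR] = 1 − (1−0.021888) × (1−0.38) × (1−0.16) = 0.490599
P(Data center power outage) [OR] = 1 − (1−0.551839) × (1−0.545920) × (1−0.490599) = 0.896336
Rounded to 4 decimal places: P(Data center power outage) ≈ 0.8963.

0.8963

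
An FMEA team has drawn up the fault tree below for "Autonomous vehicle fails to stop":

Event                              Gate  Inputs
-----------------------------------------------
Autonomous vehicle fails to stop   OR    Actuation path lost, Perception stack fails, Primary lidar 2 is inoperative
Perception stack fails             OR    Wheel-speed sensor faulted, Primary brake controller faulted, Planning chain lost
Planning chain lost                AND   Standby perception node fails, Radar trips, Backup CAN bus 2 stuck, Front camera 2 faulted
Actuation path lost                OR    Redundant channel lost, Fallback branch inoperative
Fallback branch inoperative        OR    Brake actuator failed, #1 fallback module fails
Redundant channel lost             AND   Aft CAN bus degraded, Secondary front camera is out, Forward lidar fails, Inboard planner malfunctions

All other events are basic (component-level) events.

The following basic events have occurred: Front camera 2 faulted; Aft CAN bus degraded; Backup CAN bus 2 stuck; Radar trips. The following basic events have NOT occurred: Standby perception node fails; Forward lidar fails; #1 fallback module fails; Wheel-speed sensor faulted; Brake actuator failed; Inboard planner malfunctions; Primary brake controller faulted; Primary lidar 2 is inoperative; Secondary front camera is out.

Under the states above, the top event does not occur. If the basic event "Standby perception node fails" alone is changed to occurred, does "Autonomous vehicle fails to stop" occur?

Yes

Counterfactual: set "Standby perception node fails" to occurred.
Redundant channel lost [AND]: Aft CAN bus degraded=occurs, Secondary front camera is out=not, Forward lidar fails=not, Inboard planner malfunctions=not → not all inputs occur → does not occur.
Fallback branch inoperative [OR]: Brake actuator failed=not, #1 fallback module fails=not → no input occurs → does not occur.
Actuation path lost [OR]: Redundant channel lost=not, Fallback branch inoperative=not → no input occurs → does not occur.
Planning chain lost [AND]: Standby perception node fails=occurs, Radar trips=occurs, Backup CAN bus 2 stuck=occurs, Front camera 2 faulted=occurs → all inputs occur → occurs.
Perception stack fails [OR]: Wheel-speed sensor faulted=not, Primary brake controller faulted=not, Planning chain lost=occurs → at least one input occurs → occurs.
Autonomous vehicle fails to stop [OR]: Actuation path lost=not, Perception stack fails=occurs, Primary lidar 2 is inoperative=not → at least one input occurs → occurs.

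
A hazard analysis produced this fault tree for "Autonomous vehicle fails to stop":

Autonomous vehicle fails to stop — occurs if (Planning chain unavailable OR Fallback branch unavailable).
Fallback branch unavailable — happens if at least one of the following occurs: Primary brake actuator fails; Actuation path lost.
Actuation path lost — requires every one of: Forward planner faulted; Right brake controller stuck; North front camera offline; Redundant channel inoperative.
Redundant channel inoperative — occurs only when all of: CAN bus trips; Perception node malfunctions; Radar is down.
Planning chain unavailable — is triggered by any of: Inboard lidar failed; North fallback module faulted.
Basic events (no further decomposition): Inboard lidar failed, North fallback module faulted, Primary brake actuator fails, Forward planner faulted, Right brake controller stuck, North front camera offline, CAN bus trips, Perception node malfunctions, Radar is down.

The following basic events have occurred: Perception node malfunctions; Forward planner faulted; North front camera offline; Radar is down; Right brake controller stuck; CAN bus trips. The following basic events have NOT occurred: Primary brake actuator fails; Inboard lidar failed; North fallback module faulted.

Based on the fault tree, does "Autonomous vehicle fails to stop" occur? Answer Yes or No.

Planning chain unavailable [OR]: Inboard lidar failed=not, North fallback module faulted=not → no input occurs → does not occur.
Redundant channel inoperative [AND]: CAN bus trips=occurs, Perception node malfunctions=occurs, Radar is down=occurs → all inputs occur → occurs.
Actuation path lost [AND]: Forward planner faulted=occurs, Right brake controller stuck=occurs, North front camera offline=occurs, Redundant channel inoperative=occurs → all inputs occur → occurs.
Fallback branch unavailable [OR]: Primary brake actuator fails=not, Actuation path lost=occurs → at least one input occurs → occurs.
Autonomous vehicle fails to stop [OR]: Planning chain unavailable=not, Fallback branch unavailable=occurs → at least one input occurs → occurs.

Yes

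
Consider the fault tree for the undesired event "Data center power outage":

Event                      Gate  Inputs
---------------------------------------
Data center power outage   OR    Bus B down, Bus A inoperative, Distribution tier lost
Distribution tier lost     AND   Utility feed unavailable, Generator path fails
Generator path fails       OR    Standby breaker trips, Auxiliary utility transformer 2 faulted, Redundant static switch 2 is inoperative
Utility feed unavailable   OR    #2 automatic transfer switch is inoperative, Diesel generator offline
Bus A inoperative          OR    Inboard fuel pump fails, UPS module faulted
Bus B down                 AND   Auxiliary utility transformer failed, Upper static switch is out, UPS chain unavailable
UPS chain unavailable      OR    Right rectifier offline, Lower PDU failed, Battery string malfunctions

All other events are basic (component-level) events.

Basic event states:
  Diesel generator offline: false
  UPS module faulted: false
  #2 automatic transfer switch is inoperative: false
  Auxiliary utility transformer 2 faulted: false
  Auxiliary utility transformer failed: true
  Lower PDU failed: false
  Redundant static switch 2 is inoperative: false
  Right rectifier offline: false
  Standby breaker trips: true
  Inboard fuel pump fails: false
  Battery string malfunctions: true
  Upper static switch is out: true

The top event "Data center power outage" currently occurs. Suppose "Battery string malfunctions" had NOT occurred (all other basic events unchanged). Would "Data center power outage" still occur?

Counterfactual: set "Battery string malfunctions" to not occurred.
UPS chain unavailable [OR]: Right rectifier offline=not, Lower PDU failed=not, Battery string malfunctions=not → no input occurs → does not occur.
Bus B down [AND]: Auxiliary utility transformer failed=occurs, Upper static switch is out=occurs, UPS chain unavailable=not → not all inputs occur → does not occur.
Bus A inoperative [OR]: Inboard fuel pump fails=not, UPS module faulted=not → no input occurs → does not occur.
Utility feed unavailable [OR]: #2 automatic transfer switch is inoperative=not, Diesel generator offline=not → no input occurs → does not occur.
Generator path fails [OR]: Standby breaker trips=occurs, Auxiliary utility transformer 2 faulted=not, Redundant static switch 2 is inoperative=not → at least one input occurs → occurs.
Distribution tier lost [AND]: Utility feed unavailable=not, Generator path fails=occurs → not all inputs occur → does not occur.
Data center power outage [OR]: Bus B down=not, Bus A inoperative=not, Distribution tier lost=not → no input occurs → does not occur.

No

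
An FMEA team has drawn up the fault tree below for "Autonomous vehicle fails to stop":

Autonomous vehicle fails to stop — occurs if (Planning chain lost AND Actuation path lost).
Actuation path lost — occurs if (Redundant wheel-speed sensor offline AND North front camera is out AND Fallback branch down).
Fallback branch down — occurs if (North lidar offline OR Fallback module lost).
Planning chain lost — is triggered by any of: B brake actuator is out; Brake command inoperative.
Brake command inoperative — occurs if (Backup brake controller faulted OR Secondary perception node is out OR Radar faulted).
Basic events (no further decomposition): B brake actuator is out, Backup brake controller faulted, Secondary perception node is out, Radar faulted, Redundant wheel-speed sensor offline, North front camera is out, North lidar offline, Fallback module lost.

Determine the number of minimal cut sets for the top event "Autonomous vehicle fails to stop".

Brake command inoperative [OR]: union of children's cut sets → 3 cut set(s).
Planning chain lost [OR]: union of children's cut sets → 4 cut set(s).
Fallback branch down [OR]: union of children's cut sets → 2 cut set(s).
Actuation path lost [AND]: one cut set from each child combined → 1 × 1 × 2 = 2 cut set(s).
Autonomous vehicle fails to stop [AND]: one cut set from each child combined → 4 × 2 = 8 cut set(s).
Minimal cut sets: {B brake actuator is out, North front camera is out, North lidar offline, Redundant wheel-speed sensor offline}; {B brake actuator is out, Fallback module lost, North front camera is out, Redundant wheel-speed sensor offline}; {Backup brake controller faulted, North front camera is out, North lidar offline, Redundant wheel-speed sensor offline}; {Backup brake controller faulted, Fallback module lost, North front camera is out, Redundant wheel-speed sensor offline}; {North front camera is out, North lidar offline, Redundant wheel-speed sensor offline, Secondary perception node is out}; {Fallback module lost, North front camera is out, Redundant wheel-speed sensor offline, Secondary perception node is out}; {North front camera is out, North lidar offline, Radar faulted, Redundant wheel-speed sensor offline}; {Fallback module lost, North front camera is out, Radar faulted, Redundant wheel-speed sensor offline}.

8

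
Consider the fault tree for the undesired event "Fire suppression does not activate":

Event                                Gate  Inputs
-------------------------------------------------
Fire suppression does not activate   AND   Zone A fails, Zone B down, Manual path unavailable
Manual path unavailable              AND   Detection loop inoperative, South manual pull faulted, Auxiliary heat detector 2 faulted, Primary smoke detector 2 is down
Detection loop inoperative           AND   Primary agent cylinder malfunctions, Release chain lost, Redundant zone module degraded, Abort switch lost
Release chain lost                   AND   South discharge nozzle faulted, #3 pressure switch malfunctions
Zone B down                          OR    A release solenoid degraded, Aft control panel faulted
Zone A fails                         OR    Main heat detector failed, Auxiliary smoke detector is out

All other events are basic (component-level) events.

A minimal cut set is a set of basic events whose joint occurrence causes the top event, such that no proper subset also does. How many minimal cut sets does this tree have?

4

Zone A fails [OR]: union of children's cut sets → 2 cut set(s).
Zone B down [OR]: union of children's cut sets → 2 cut set(s).
Release chain lost [AND]: one cut set from each child combined → 1 × 1 = 1 cut set(s).
Detection loop inoperative [AND]: one cut set from each child combined → 1 × 1 × 1 × 1 = 1 cut set(s).
Manual path unavailable [AND]: one cut set from each child combined → 1 × 1 × 1 × 1 = 1 cut set(s).
Fire suppression does not activate [AND]: one cut set from each child combined → 2 × 2 × 1 = 4 cut set(s).
Minimal cut sets: {#3 pressure switch malfunctions, A release solenoid degraded, Abort switch lost, Auxiliary heat detector 2 faulted, Main heat detector failed, Primary agent cylinder malfunctions, Primary smoke detector 2 is down, Redundant zone module degraded, South discharge nozzle faulted, South manual pull faulted}; {#3 pressure switch malfunctions, Abort switch lost, Aft control panel faulted, Auxiliary heat detector 2 faulted, Main heat detector failed, Primary agent cylinder malfunctions, Primary smoke detector 2 is down, Redundant zone module degraded, South discharge nozzle faulted, South manual pull faulted}; {#3 pressure switch malfunctions, A release solenoid degraded, Abort switch lost, Auxiliary heat detector 2 faulted, Auxiliary smoke detector is out, Primary agent cylinder malfunctions, Primary smoke detector 2 is down, Redundant zone module degraded, South discharge nozzle faulted, South manual pull faulted}; {#3 pressure switch malfunctions, Abort switch lost, Aft control panel faulted, Auxiliary heat detector 2 faulted, Auxiliary smoke detector is out, Primary agent cylinder malfunctions, Primary smoke detector 2 is down, Redundant zone module degraded, South discharge nozzle faulted, South manual pull faulted}.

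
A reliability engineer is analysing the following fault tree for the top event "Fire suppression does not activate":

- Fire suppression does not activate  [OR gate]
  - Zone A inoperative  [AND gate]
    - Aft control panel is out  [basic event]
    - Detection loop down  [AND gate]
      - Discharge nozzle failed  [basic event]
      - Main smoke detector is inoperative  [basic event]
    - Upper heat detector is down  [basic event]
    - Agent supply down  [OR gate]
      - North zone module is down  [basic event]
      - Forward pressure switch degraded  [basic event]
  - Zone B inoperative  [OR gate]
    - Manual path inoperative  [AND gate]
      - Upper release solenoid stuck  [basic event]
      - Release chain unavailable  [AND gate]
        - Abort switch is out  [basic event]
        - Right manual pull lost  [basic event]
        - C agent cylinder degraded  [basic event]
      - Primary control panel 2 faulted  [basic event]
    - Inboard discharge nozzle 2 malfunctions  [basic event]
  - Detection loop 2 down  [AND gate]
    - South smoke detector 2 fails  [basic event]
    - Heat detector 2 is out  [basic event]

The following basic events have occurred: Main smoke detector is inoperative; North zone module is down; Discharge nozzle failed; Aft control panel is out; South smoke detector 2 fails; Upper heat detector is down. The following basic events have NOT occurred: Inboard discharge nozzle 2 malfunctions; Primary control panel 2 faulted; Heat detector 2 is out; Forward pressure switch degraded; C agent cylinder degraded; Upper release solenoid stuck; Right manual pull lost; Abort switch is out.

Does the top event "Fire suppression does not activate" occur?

Detection loop down [AND]: Discharge nozzle failed=occurs, Main smoke detector is inoperative=occurs → all inputs occur → occurs.
Agent supply down [OR]: North zone module is down=occurs, Forward pressure switch degraded=not → at least one input occurs → occurs.
Zone A inoperative [AND]: Aft control panel is out=occurs, Detection loop down=occurs, Upper heat detector is down=occurs, Agent supply down=occurs → all inputs occur → occurs.
Release chain unavailable [AND]: Abort switch is out=not, Right manual pull lost=not, C agent cylinder degraded=not → not all inputs occur → does not occur.
Manual path inoperative [AND]: Upper release solenoid stuck=not, Release chain unavailable=not, Primary control panel 2 faulted=not → not all inputs occur → does not occur.
Zone B inoperative [OR]: Manual path inoperative=not, Inboard discharge nozzle 2 malfunctions=not → no input occurs → does not occur.
Detection loop 2 down [AND]: South smoke detector 2 fails=occurs, Heat detector 2 is out=not → not all inputs occur → does not occur.
Fire suppression does not activate [OR]: Zone A inoperative=occurs, Zone B inoperative=not, Detection loop 2 down=not → at least one input occurs → occurs.

Yes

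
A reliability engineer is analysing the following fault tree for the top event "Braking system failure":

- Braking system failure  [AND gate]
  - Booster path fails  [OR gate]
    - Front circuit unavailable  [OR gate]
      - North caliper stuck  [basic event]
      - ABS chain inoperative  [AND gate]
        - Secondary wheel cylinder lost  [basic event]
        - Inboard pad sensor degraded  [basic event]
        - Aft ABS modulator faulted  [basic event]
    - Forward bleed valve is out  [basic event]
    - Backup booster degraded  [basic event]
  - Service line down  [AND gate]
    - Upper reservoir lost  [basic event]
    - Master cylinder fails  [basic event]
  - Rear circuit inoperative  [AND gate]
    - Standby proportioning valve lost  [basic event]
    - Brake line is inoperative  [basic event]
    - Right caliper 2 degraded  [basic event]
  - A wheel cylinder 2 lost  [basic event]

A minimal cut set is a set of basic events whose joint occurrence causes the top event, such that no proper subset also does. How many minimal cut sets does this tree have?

4

ABS chain inoperative [AND]: one cut set from each child combined → 1 × 1 × 1 = 1 cut set(s).
Front circuit unavailable [OR]: union of children's cut sets → 2 cut set(s).
Booster path fails [OR]: union of children's cut sets → 4 cut set(s).
Service line down [AND]: one cut set from each child combined → 1 × 1 = 1 cut set(s).
Rear circuit inoperative [AND]: one cut set from each child combined → 1 × 1 × 1 = 1 cut set(s).
Braking system failure [AND]: one cut set from each child combined → 4 × 1 × 1 × 1 = 4 cut set(s).
Minimal cut sets: {A wheel cylinder 2 lost, Brake line is inoperative, Master cylinder fails, North caliper stuck, Right caliper 2 degraded, Standby proportioning valve lost, Upper reservoir lost}; {A wheel cylinder 2 lost, Aft ABS modulator faulted, Brake line is inoperative, Inboard pad sensor degraded, Master cylinder fails, Right caliper 2 degraded, Secondary wheel cylinder lost, Standby proportioning valve lost, Upper reservoir lost}; {A wheel cylinder 2 lost, Brake line is inoperative, Forward bleed valve is out, Master cylinder fails, Right caliper 2 degraded, Standby proportioning valve lost, Upper reservoir lost}; {A wheel cylinder 2 lost, Backup booster degraded, Brake line is inoperative, Master cylinder fails, Right caliper 2 degraded, Standby proportioning valve lost, Upper reservoir lost}.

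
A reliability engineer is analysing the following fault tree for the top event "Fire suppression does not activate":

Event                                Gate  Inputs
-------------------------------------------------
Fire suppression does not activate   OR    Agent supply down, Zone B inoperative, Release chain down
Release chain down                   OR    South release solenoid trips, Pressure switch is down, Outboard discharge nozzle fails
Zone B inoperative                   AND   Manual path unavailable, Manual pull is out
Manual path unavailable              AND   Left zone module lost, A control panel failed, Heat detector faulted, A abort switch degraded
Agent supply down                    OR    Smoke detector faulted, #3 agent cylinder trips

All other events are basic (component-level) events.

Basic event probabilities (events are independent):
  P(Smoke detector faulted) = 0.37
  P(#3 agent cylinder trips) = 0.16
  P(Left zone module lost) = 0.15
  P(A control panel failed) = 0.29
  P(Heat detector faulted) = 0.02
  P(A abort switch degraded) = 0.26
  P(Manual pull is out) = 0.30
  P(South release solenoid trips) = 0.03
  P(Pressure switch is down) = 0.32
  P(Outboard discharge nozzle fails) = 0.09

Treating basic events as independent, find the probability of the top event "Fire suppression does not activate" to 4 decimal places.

P(Agent supply down) [OR] = 1 − (1−0.37) × (1−0.16) = 0.470800
P(Manual path unavailable) [AND] = 0.15 × 0.29 × 0.02 × 0.26 = 0.000226
P(Zone B inoperative) [AND] = 0.000226 × 0.30 = 0.000068
P(Release chain down) [OR] = 1 − (1−0.03) × (1−0.32) × (1−0.09) = 0.399764
P(Fire suppression does not activate) [OR] = 1 − (1−0.470800) × (1−0.000068) × (1−0.399764) = 0.682377
Rounded to 4 decimal places: P(Fire suppression does not activate) ≈ 0.6824.

0.6824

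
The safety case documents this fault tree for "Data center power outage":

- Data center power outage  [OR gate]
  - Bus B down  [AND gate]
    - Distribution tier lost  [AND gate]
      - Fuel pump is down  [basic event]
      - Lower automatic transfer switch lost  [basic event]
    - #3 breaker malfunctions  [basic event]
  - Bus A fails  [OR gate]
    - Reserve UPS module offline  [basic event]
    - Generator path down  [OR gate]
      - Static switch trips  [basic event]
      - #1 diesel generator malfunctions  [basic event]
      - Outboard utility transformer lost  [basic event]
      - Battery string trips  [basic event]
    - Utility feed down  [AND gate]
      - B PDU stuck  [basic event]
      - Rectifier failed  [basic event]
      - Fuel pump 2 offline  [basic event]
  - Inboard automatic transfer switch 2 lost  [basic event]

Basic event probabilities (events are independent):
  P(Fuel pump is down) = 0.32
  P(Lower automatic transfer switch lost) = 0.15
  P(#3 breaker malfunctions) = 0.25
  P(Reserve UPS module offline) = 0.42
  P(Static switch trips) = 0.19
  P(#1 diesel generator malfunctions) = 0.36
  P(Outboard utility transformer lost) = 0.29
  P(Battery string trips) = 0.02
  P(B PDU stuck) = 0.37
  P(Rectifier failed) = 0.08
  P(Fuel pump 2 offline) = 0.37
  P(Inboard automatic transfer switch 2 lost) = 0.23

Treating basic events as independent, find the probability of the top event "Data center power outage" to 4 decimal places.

P(Distribution tier lost) [AND] = 0.32 × 0.15 = 0.048000
P(Bus B down) [AND] = 0.048000 × 0.25 = 0.012000
P(Generator path down) [OR] = 1 − (1−0.19) × (1−0.36) × (1−0.29) × (1−0.02) = 0.639297
P(Utility feed down) [AND] = 0.37 × 0.08 × 0.37 = 0.010952
P(Bus A fails) [OR] = 1 − (1−0.42) × (1−0.639297) × (1−0.010952) = 0.793084
P(Data center power outage) [OR] = 1 − (1−0.012000) × (1−0.793084) × (1−0.23) = 0.842587
Rounded to 4 decimal places: P(Data center power outage) ≈ 0.8426.

0.8426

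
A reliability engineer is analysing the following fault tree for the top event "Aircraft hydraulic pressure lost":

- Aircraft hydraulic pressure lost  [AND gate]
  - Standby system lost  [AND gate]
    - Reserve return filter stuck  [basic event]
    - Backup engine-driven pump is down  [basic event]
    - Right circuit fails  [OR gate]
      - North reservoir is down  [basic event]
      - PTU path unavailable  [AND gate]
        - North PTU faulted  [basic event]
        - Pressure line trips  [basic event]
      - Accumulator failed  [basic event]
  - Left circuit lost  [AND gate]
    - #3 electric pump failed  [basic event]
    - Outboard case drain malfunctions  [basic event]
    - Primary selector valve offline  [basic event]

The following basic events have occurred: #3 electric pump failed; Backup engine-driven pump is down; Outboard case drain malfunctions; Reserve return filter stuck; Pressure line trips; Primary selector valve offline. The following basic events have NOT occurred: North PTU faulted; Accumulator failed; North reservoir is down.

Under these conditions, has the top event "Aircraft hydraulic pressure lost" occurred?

No

PTU path unavailable [AND]: North PTU faulted=not, Pressure line trips=occurs → not all inputs occur → does not occur.
Right circuit fails [OR]: North reservoir is down=not, PTU path unavailable=not, Accumulator failed=not → no input occurs → does not occur.
Standby system lost [AND]: Reserve return filter stuck=occurs, Backup engine-driven pump is down=occurs, Right circuit fails=not → not all inputs occur → does not occur.
Left circuit lost [AND]: #3 electric pump failed=occurs, Outboard case drain malfunctions=occurs, Primary selector valve offline=occurs → all inputs occur → occurs.
Aircraft hydraulic pressure lost [AND]: Standby system lost=not, Left circuit lost=occurs → not all inputs occur → does not occur.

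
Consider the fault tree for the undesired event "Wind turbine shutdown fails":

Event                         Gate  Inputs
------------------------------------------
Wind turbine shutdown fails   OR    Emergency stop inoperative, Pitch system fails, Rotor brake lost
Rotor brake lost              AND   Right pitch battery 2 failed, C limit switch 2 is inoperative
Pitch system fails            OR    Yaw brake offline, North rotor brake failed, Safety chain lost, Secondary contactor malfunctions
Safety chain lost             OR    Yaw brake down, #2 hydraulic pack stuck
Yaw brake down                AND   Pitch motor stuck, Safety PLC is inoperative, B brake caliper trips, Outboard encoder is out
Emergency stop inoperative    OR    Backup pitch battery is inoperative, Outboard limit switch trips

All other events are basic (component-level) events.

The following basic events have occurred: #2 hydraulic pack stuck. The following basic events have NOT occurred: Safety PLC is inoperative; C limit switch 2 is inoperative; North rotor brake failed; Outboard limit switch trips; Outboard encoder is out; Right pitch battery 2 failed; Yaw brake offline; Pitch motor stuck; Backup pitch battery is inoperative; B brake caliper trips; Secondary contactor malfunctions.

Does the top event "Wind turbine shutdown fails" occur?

Yes

Emergency stop inoperative [OR]: Backup pitch battery is inoperative=not, Outboard limit switch trips=not → no input occurs → does not occur.
Yaw brake down [AND]: Pitch motor stuck=not, Safety PLC is inoperative=not, B brake caliper trips=not, Outboard encoder is out=not → not all inputs occur → does not occur.
Safety chain lost [OR]: Yaw brake down=not, #2 hydraulic pack stuck=occurs → at least one input occurs → occurs.
Pitch system fails [OR]: Yaw brake offline=not, North rotor brake failed=not, Safety chain lost=occurs, Secondary contactor malfunctions=not → at least one input occurs → occurs.
Rotor brake lost [AND]: Right pitch battery 2 failed=not, C limit switch 2 is inoperative=not → not all inputs occur → does not occur.
Wind turbine shutdown fails [OR]: Emergency stop inoperative=not, Pitch system fails=occurs, Rotor brake lost=not → at least one input occurs → occurs.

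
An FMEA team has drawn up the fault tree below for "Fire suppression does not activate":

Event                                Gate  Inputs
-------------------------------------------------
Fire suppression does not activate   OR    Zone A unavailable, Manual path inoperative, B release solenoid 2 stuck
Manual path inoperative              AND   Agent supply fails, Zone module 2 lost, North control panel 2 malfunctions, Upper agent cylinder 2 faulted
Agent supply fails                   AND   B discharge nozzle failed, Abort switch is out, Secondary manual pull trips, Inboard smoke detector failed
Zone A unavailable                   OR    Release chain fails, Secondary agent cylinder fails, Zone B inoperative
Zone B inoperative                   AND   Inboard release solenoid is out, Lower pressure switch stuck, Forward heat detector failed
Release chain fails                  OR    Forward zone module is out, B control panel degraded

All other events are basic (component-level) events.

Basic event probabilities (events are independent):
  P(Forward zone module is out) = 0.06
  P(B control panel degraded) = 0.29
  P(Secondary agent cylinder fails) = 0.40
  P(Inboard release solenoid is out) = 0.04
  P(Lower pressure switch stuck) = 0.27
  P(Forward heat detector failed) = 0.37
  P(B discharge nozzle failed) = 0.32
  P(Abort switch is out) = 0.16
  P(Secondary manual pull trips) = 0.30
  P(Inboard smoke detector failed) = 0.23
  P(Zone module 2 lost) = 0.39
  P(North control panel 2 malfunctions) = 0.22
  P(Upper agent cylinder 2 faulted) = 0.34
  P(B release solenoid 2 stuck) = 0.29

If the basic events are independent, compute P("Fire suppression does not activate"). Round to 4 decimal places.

0.7169

P(Release chain fails) [OR] = 1 − (1−0.06) × (1−0.29) = 0.332600
P(Zone B inoperative) [AND] = 0.04 × 0.27 × 0.37 = 0.003996
P(Zone A unavailable) [OR] = 1 − (1−0.332600) × (1−0.40) × (1−0.003996) = 0.601160
P(Agent supply fails) [AND] = 0.32 × 0.16 × 0.30 × 0.23 = 0.003533
P(Manual path inoperative) [AND] = 0.003533 × 0.39 × 0.22 × 0.34 = 0.000103
P(Fire suppression does not activate) [OR] = 1 − (1−0.601160) × (1−0.000103) × (1−0.29) = 0.716853
Rounded to 4 decimal places: P(Fire suppression does not activate) ≈ 0.7169.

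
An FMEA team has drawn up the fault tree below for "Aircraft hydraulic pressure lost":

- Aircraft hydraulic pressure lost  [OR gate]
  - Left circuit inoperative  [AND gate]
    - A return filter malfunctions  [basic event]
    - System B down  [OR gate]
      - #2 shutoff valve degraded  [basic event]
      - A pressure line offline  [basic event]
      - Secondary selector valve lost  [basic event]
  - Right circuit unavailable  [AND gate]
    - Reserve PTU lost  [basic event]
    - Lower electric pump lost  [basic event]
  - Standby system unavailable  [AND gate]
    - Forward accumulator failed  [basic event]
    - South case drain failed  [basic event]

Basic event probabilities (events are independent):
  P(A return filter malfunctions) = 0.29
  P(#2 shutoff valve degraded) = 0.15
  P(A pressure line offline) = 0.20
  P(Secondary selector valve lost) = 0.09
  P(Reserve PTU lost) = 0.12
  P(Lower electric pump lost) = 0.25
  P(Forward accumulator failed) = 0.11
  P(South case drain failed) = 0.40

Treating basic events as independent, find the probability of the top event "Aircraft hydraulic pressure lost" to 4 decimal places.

P(System B down) [OR] = 1 − (1−0.15) × (1−0.20) × (1−0.09) = 0.381200
P(Left circuit inoperative) [AND] = 0.29 × 0.381200 = 0.110548
P(Right circuit unavailable) [AND] = 0.12 × 0.25 = 0.030000
P(Standby system unavailable) [AND] = 0.11 × 0.40 = 0.044000
P(Aircraft hydraulic pressure lost) [OR] = 1 − (1−0.110548) × (1−0.030000) × (1−0.044000) = 0.175193
Rounded to 4 decimal places: P(Aircraft hydraulic pressure lost) ≈ 0.1752.

0.1752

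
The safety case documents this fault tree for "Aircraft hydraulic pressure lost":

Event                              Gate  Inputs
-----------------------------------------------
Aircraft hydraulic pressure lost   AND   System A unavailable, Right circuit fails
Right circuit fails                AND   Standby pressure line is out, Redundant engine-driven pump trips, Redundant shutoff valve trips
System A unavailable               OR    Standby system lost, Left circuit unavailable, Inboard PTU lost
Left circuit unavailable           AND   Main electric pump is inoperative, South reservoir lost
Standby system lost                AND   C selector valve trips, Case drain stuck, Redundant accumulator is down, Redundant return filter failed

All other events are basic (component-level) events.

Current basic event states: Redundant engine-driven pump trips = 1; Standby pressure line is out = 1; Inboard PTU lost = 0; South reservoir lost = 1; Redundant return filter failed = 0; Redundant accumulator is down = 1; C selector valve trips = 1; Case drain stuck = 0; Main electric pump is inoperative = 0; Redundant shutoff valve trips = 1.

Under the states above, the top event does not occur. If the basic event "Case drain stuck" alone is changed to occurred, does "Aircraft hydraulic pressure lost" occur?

Counterfactual: set "Case drain stuck" to occurred.
Standby system lost [AND]: C selector valve trips=occurs, Case drain stuck=occurs, Redundant accumulator is down=occurs, Redundant return filter failed=not → not all inputs occur → does not occur.
Left circuit unavailable [AND]: Main electric pump is inoperative=not, South reservoir lost=occurs → not all inputs occur → does not occur.
System A unavailable [OR]: Standby system lost=not, Left circuit unavailable=not, Inboard PTU lost=not → no input occurs → does not occur.
Right circuit fails [AND]: Standby pressure line is out=occurs, Redundant engine-driven pump trips=occurs, Redundant shutoff valve trips=occurs → all inputs occur → occurs.
Aircraft hydraulic pressure lost [AND]: System A unavailable=not, Right circuit fails=occurs → not all inputs occur → does not occur.

No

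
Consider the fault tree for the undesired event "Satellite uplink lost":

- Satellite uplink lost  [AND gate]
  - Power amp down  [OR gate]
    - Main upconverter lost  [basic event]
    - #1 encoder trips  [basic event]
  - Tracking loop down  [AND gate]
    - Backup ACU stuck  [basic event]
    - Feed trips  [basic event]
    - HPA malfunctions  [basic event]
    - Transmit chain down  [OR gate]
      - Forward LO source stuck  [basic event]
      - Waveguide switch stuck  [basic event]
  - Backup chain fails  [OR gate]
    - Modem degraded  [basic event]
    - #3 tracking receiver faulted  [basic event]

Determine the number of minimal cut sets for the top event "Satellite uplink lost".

Power amp down [OR]: union of children's cut sets → 2 cut set(s).
Transmit chain down [OR]: union of children's cut sets → 2 cut set(s).
Tracking loop down [AND]: one cut set from each child combined → 1 × 1 × 1 × 2 = 2 cut set(s).
Backup chain fails [OR]: union of children's cut sets → 2 cut set(s).
Satellite uplink lost [AND]: one cut set from each child combined → 2 × 2 × 2 = 8 cut set(s).
Minimal cut sets: {Backup ACU stuck, Feed trips, Forward LO source stuck, HPA malfunctions, Main upconverter lost, Modem degraded}; {#3 tracking receiver faulted, Backup ACU stuck, Feed trips, Forward LO source stuck, HPA malfunctions, Main upconverter lost}; {Backup ACU stuck, Feed trips, HPA malfunctions, Main upconverter lost, Modem degraded, Waveguide switch stuck}; {#3 tracking receiver faulted, Backup ACU stuck, Feed trips, HPA malfunctions, Main upconverter lost, Waveguide switch stuck}; {#1 encoder trips, Backup ACU stuck, Feed trips, Forward LO source stuck, HPA malfunctions, Modem degraded}; {#1 encoder trips, #3 tracking receiver faulted, Backup ACU stuck, Feed trips, Forward LO source stuck, HPA malfunctions}; {#1 encoder trips, Backup ACU stuck, Feed trips, HPA malfunctions, Modem degraded, Waveguide switch stuck}; {#1 encoder trips, #3 tracking receiver faulted, Backup ACU stuck, Feed trips, HPA malfunctions, Waveguide switch stuck}.

8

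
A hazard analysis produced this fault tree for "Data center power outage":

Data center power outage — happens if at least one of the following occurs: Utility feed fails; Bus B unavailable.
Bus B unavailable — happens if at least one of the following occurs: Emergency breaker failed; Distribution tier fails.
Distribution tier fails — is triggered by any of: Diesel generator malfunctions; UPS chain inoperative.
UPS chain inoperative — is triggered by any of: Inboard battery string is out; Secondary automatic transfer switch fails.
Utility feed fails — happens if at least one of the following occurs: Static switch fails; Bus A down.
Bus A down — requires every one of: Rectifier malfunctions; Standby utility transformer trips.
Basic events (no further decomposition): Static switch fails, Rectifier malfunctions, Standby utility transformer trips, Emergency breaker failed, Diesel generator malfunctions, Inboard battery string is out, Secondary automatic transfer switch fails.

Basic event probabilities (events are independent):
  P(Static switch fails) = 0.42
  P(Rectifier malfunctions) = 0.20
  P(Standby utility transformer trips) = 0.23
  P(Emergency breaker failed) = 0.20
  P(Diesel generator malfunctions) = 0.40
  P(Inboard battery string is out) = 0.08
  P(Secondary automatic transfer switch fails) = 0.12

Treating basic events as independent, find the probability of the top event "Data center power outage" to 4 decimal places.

P(Bus A down) [AND] = 0.20 × 0.23 = 0.046000
P(Utility feed fails) [OR] = 1 − (1−0.42) × (1−0.046000) = 0.446680
P(UPS chain inoperative) [OR] = 1 − (1−0.08) × (1−0.12) = 0.190400
P(Distribution tier fails) [OR] = 1 − (1−0.40) × (1−0.190400) = 0.514240
P(Bus B unavailable) [OR] = 1 − (1−0.20) × (1−0.514240) = 0.611392
P(Data center power outage) [OR] = 1 − (1−0.446680) × (1−0.611392) = 0.784975
Rounded to 4 decimal places: P(Data center power outage) ≈ 0.7850.

0.7850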